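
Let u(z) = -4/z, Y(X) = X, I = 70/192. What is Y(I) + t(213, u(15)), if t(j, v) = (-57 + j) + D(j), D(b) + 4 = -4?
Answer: 14243/96 ≈ 148.36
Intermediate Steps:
D(b) = -8 (D(b) = -4 - 4 = -8)
I = 35/96 (I = 70*(1/192) = 35/96 ≈ 0.36458)
t(j, v) = -65 + j (t(j, v) = (-57 + j) - 8 = -65 + j)
Y(I) + t(213, u(15)) = 35/96 + (-65 + 213) = 35/96 + 148 = 14243/96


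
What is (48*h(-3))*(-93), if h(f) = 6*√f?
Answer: -26784*I*√3 ≈ -46391.0*I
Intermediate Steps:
(48*h(-3))*(-93) = (48*(6*√(-3)))*(-93) = (48*(6*(I*√3)))*(-93) = (48*(6*I*√3))*(-93) = (288*I*√3)*(-93) = -26784*I*√3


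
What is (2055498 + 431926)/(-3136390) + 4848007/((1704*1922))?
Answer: 3529354090709/5135976626160 ≈ 0.68718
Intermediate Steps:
(2055498 + 431926)/(-3136390) + 4848007/((1704*1922)) = 2487424*(-1/3136390) + 4848007/3275088 = -1243712/1568195 + 4848007*(1/3275088) = -1243712/1568195 + 4848007/3275088 = 3529354090709/5135976626160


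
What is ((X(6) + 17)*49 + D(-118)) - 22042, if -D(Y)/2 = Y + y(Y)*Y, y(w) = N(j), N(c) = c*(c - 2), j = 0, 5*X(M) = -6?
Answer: -105159/5 ≈ -21032.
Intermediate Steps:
X(M) = -6/5 (X(M) = (1/5)*(-6) = -6/5)
N(c) = c*(-2 + c)
y(w) = 0 (y(w) = 0*(-2 + 0) = 0*(-2) = 0)
D(Y) = -2*Y (D(Y) = -2*(Y + 0*Y) = -2*(Y + 0) = -2*Y)
((X(6) + 17)*49 + D(-118)) - 22042 = ((-6/5 + 17)*49 - 2*(-118)) - 22042 = ((79/5)*49 + 236) - 22042 = (3871/5 + 236) - 22042 = 5051/5 - 22042 = -105159/5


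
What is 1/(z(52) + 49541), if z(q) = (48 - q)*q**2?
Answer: 1/38725 ≈ 2.5823e-5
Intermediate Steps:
z(q) = q**2*(48 - q)
1/(z(52) + 49541) = 1/(52**2*(48 - 1*52) + 49541) = 1/(2704*(48 - 52) + 49541) = 1/(2704*(-4) + 49541) = 1/(-10816 + 49541) = 1/38725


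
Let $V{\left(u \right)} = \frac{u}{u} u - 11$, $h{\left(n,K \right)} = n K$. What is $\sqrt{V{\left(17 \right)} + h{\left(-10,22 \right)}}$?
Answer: $i \sqrt{214} \approx 14.629 i$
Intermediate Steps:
$h{\left(n,K \right)} = K n$
$V{\left(u \right)} = -11 + u$ ($V{\left(u \right)} = 1 u - 11 = u - 11 = -11 + u$)
$\sqrt{V{\left(17 \right)} + h{\left(-10,22 \right)}} = \sqrt{\left(-11 + 17\right) + 22 \left(-10\right)} = \sqrt{6 - 220} = \sqrt{-214} = i \sqrt{214}$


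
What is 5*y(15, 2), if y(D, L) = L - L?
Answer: 0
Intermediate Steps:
y(D, L) = 0
5*y(15, 2) = 5*0 = 0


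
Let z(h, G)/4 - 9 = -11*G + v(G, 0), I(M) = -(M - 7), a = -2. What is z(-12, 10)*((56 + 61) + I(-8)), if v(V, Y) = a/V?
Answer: -267168/5 ≈ -53434.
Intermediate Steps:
I(M) = 7 - M (I(M) = -(-7 + M) = 7 - M)
v(V, Y) = -2/V
z(h, G) = 36 - 44*G - 8/G (z(h, G) = 36 + 4*(-11*G - 2/G) = 36 + (-44*G - 8/G) = 36 - 44*G - 8/G)
z(-12, 10)*((56 + 61) + I(-8)) = (36 - 44*10 - 8/10)*((56 + 61) + (7 - 1*(-8))) = (36 - 440 - 8*⅒)*(117 + (7 + 8)) = (36 - 440 - ⅘)*(117 + 15) = -2024/5*132 = -267168/5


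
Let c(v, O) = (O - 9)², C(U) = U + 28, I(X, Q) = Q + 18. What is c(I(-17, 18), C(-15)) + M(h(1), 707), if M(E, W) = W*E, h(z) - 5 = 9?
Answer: 9914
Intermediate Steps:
h(z) = 14 (h(z) = 5 + 9 = 14)
M(E, W) = E*W
I(X, Q) = 18 + Q
C(U) = 28 + U
c(v, O) = (-9 + O)²
c(I(-17, 18), C(-15)) + M(h(1), 707) = (-9 + (28 - 15))² + 14*707 = (-9 + 13)² + 9898 = 4² + 9898 = 16 + 9898 = 9914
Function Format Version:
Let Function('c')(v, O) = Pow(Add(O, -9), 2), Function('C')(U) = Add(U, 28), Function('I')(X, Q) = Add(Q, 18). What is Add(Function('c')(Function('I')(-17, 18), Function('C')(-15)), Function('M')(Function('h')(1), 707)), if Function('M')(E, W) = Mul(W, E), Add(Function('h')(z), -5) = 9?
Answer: 9914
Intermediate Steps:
Function('h')(z) = 14 (Function('h')(z) = Add(5, 9) = 14)
Function('M')(E, W) = Mul(E, W)
Function('I')(X, Q) = Add(18, Q)
Function('C')(U) = Add(28, U)
Function('c')(v, O) = Pow(Add(-9, O), 2)
Add(Function('c')(Function('I')(-17, 18), Function('C')(-15)), Function('M')(Function('h')(1), 707)) = Add(Pow(Add(-9, Add(28, -15)), 2), Mul(14, 707)) = Add(Pow(Add(-9, 13), 2), 9898) = Add(Pow(4, 2), 9898) = Add(16, 9898) = 9914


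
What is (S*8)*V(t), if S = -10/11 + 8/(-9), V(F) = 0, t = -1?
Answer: 0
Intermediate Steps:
S = -178/99 (S = -10*1/11 + 8*(-⅑) = -10/11 - 8/9 = -178/99 ≈ -1.7980)
(S*8)*V(t) = -178/99*8*0 = -1424/99*0 = 0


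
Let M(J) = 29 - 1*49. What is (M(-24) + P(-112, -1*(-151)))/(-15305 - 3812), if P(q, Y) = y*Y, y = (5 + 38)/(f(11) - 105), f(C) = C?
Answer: 8373/1796998 ≈ 0.0046594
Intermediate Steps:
y = -43/94 (y = (5 + 38)/(11 - 105) = 43/(-94) = 43*(-1/94) = -43/94 ≈ -0.45745)
M(J) = -20 (M(J) = 29 - 49 = -20)
P(q, Y) = -43*Y/94
(M(-24) + P(-112, -1*(-151)))/(-15305 - 3812) = (-20 - (-43)*(-151)/94)/(-15305 - 3812) = (-20 - 43/94*151)/(-19117) = (-20 - 6493/94)*(-1/19117) = -8373/94*(-1/19117) = 8373/1796998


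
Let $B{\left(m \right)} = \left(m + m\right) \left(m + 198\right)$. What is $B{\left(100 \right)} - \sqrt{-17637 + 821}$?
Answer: $59600 - 4 i \sqrt{1051} \approx 59600.0 - 129.68 i$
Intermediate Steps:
$B{\left(m \right)} = 2 m \left(198 + m\right)$
$B{\left(100 \right)} - \sqrt{-17637 + 821} = 2 \cdot 100 \left(198 + 100\right) - \sqrt{-17637 + 821} = 2 \cdot 100 \cdot 298 - \sqrt{-16816} = 59600 - 4 i \sqrt{1051}$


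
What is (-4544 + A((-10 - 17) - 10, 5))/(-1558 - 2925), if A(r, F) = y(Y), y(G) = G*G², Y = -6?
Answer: 4760/4483 ≈ 1.0618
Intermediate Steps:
y(G) = G³
A(r, F) = -216 (A(r, F) = (-6)³ = -216)
(-4544 + A((-10 - 17) - 10, 5))/(-1558 - 2925) = (-4544 - 216)/(-1558 - 2925) = -4760/(-4483) = -4760*(-1/4483) = 4760/4483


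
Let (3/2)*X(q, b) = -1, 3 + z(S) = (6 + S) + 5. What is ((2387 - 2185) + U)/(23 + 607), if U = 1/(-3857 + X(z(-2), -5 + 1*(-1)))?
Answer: 2337743/7290990 ≈ 0.32063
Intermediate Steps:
z(S) = 8 + S (z(S) = -3 + ((6 + S) + 5) = -3 + (11 + S) = 8 + S)
X(q, b) = -2/3 (X(q, b) = (2/3)*(-1) = -2/3)
U = -3/11573 (U = 1/(-3857 - 2/3) = 1/(-11573/3) = -3/11573 ≈ -0.00025922)
((2387 - 2185) + U)/(23 + 607) = ((2387 - 2185) - 3/11573)/(23 + 607) = (202 - 3/11573)/630 = (2337743/11573)*(1/630) = 2337743/7290990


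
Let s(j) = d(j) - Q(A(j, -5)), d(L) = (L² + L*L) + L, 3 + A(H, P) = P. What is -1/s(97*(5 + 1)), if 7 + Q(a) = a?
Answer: -1/678045 ≈ -1.4748e-6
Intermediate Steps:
A(H, P) = -3 + P
Q(a) = -7 + a
d(L) = L + 2*L² (d(L) = (L² + L²) + L = 2*L² + L = L + 2*L²)
s(j) = 15 + j*(1 + 2*j) (s(j) = j*(1 + 2*j) - (-7 + (-3 - 5)) = j*(1 + 2*j) - (-7 - 8) = j*(1 + 2*j) - 1*(-15) = j*(1 + 2*j) + 15 = 15 + j*(1 + 2*j))
-1/s(97*(5 + 1)) = -1/(15 + (97*(5 + 1))*(1 + 2*(97*(5 + 1)))) = -1/(15 + (97*6)*(1 + 2*(97*6))) = -1/(15 + 582*(1 + 2*582)) = -1/(15 + 582*(1 + 1164)) = -1/(15 + 582*1165) = -1/(15 + 678030) = -1/678045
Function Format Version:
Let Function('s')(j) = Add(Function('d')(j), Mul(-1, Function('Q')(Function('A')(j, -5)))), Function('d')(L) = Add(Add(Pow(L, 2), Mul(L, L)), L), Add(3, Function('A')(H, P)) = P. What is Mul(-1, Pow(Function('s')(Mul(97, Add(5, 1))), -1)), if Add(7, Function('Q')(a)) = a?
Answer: Rational(-1, 678045) ≈ -1.4748e-6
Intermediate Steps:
Function('A')(H, P) = Add(-3, P)
Function('Q')(a) = Add(-7, a)
Function('d')(L) = Add(L, Mul(2, Pow(L, 2))) (Function('d')(L) = Add(Add(Pow(L, 2), Pow(L, 2)), L) = Add(Mul(2, Pow(L, 2)), L) = Add(L, Mul(2, Pow(L, 2))))
Function('s')(j) = Add(15, Mul(j, Add(1, Mul(2, j)))) (Function('s')(j) = Add(Mul(j, Add(1, Mul(2, j))), Mul(-1, Add(-7, Add(-3, -5)))) = Add(Mul(j, Add(1, Mul(2, j))), Mul(-1, Add(-7, -8))) = Add(Mul(j, Add(1, Mul(2, j))), Mul(-1, -15)) = Add(Mul(j, Add(1, Mul(2, j))), 15) = Add(15, Mul(j, Add(1, Mul(2, j)))))
Mul(-1, Pow(Function('s')(Mul(97, Add(5, 1))), -1)) = Mul(-1, Pow(Add(15, Mul(Mul(97, Add(5, 1)), Add(1, Mul(2, Mul(97, Add(5, 1)))))), -1)) = Mul(-1, Pow(Add(15, Mul(Mul(97, 6), Add(1, Mul(2, Mul(97, 6))))), -1)) = Mul(-1, Pow(Add(15, Mul(582, Add(1, Mul(2, 582)))), -1)) = Mul(-1, Pow(Add(15, Mul(582, Add(1, 1164))), -1)) = Mul(-1, Pow(Add(15, Mul(582, 1165)), -1)) = Mul(-1, Pow(Add(15, 678030), -1)) = Mul(-1, Pow(678045, -1)) = Mul(-1, Rational(1, 678045)) = Rational(-1, 678045)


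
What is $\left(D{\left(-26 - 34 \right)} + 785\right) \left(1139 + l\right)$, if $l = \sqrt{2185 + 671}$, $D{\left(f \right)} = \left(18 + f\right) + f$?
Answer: $777937 + 1366 \sqrt{714} \approx 8.1444 \cdot 10^{5}$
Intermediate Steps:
$D{\left(f \right)} = 18 + 2 f$
$l = 2 \sqrt{714}$ ($l = \sqrt{2856} = 2 \sqrt{714} \approx 53.442$)
$\left(D{\left(-26 - 34 \right)} + 785\right) \left(1139 + l\right) = \left(\left(18 + 2 \left(-26 - 34\right)\right) + 785\right) \left(1139 + 2 \sqrt{714}\right) = \left(\left(18 + 2 \left(-60\right)\right) + 785\right) \left(1139 + 2 \sqrt{714}\right) = \left(\left(18 - 120\right) + 785\right) \left(1139 + 2 \sqrt{714}\right) = \left(-102 + 785\right) \left(1139 + 2 \sqrt{714}\right) = 683 \left(1139 + 2 \sqrt{714}\right) = 777937 + 1366 \sqrt{714}$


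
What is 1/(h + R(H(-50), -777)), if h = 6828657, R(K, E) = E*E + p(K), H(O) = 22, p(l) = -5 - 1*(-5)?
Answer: 1/7432386 ≈ 1.3455e-7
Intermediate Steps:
p(l) = 0 (p(l) = -5 + 5 = 0)
R(K, E) = E² (R(K, E) = E*E + 0 = E² + 0 = E²)
1/(h + R(H(-50), -777)) = 1/(6828657 + (-777)²) = 1/(6828657 + 603729) = 1/7432386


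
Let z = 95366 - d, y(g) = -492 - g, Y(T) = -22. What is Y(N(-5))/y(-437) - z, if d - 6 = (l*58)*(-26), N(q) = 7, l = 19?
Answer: -620058/5 ≈ -1.2401e+5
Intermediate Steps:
d = -28646 (d = 6 + (19*58)*(-26) = 6 + 1102*(-26) = 6 - 28652 = -28646)
z = 124012 (z = 95366 - 1*(-28646) = 95366 + 28646 = 124012)
Y(N(-5))/y(-437) - z = -22/(-492 - 1*(-437)) - 1*124012 = -22/(-492 + 437) - 124012 = -22/(-55) - 124012 = -22*(-1/55) - 124012 = 2/5 - 124012 = -620058/5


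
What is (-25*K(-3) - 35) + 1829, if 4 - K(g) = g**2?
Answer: 1919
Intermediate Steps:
K(g) = 4 - g**2
(-25*K(-3) - 35) + 1829 = (-25*(4 - 1*(-3)**2) - 35) + 1829 = (-25*(4 - 1*9) - 35) + 1829 = (-25*(4 - 9) - 35) + 1829 = (-25*(-5) - 35) + 1829 = (125 - 35) + 1829 = 90 + 1829 = 1919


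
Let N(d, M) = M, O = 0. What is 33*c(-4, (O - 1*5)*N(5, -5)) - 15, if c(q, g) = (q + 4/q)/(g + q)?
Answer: -160/7 ≈ -22.857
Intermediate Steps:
c(q, g) = (q + 4/q)/(g + q)
33*c(-4, (O - 1*5)*N(5, -5)) - 15 = 33*((4 + (-4)²)/((-4)*((0 - 1*5)*(-5) - 4))) - 15 = 33*(-(4 + 16)/(4*((0 - 5)*(-5) - 4))) - 15 = 33*(-¼*20/(-5*(-5) - 4)) - 15 = 33*(-¼*20/(25 - 4)) - 15 = 33*(-¼*20/21) - 15 = 33*(-¼*1/21*20) - 15 = 33*(-5/21) - 15 = -55/7 - 15 = -160/7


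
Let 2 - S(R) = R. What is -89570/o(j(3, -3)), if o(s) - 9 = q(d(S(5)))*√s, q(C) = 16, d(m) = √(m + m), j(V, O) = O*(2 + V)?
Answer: -268710/1307 + 1433120*I*√15/3921 ≈ -205.59 + 1415.6*I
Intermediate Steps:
S(R) = 2 - R
d(m) = √2*√m (d(m) = √(2*m) = √2*√m)
o(s) = 9 + 16*√s
-89570/o(j(3, -3)) = -89570/(9 + 16*√(-3*(2 + 3))) = -89570/(9 + 16*√(-3*5)) = -89570/(9 + 16*√(-15)) = -89570/(9 + 16*(I*√15)) = -89570/(9 + 16*I*√15)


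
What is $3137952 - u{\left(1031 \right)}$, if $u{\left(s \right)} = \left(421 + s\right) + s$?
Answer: $3135469$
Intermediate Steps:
$u{\left(s \right)} = 421 + 2 s$
$3137952 - u{\left(1031 \right)} = 3137952 - \left(421 + 2 \cdot 1031\right) = 3137952 - \left(421 + 2062\right) = 3137952 - 2483 = 3135469$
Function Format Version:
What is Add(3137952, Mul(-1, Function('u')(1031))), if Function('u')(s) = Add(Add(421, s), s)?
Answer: 3135469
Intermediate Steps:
Function('u')(s) = Add(421, Mul(2, s))
Add(3137952, Mul(-1, Function('u')(1031))) = Add(3137952, Mul(-1, Add(421, Mul(2, 1031)))) = Add(3137952, Mul(-1, Add(421, 2062))) = Add(3137952, Mul(-1, 2483)) = Add(3137952, -2483) = 3135469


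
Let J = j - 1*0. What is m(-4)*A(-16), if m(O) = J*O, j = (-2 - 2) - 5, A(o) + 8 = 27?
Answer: 684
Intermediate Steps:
A(o) = 19 (A(o) = -8 + 27 = 19)
j = -9 (j = -4 - 5 = -9)
J = -9 (J = -9 - 1*0 = -9 + 0 = -9)
m(O) = -9*O
m(-4)*A(-16) = -9*(-4)*19 = 36*19 = 684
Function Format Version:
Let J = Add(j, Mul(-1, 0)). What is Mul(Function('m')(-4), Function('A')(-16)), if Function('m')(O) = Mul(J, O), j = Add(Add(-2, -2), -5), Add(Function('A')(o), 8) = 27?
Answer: 684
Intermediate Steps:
Function('A')(o) = 19 (Function('A')(o) = Add(-8, 27) = 19)
j = -9 (j = Add(-4, -5) = -9)
J = -9 (J = Add(-9, Mul(-1, 0)) = Add(-9, 0) = -9)
Function('m')(O) = Mul(-9, O)
Mul(Function('m')(-4), Function('A')(-16)) = Mul(Mul(-9, -4), 19) = Mul(36, 19) = 684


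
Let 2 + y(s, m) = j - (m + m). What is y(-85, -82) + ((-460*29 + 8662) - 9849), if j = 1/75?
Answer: -1077374/75 ≈ -14365.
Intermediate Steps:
j = 1/75 ≈ 0.013333
y(s, m) = -149/75 - 2*m (y(s, m) = -2 + (1/75 - (m + m)) = -2 + (1/75 - 2*m) = -149/75 - 2*m)
y(-85, -82) + ((-460*29 + 8662) - 9849) = (-149/75 - 2*(-82)) + ((-460*29 + 8662) - 9849) = (-149/75 + 164) + ((-13340 + 8662) - 9849) = 12151/75 + (-4678 - 9849) = 12151/75 - 14527 = -1077374/75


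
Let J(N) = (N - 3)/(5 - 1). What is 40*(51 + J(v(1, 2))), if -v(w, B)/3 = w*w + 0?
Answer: 1980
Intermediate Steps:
v(w, B) = -3*w² (v(w, B) = -3*(w*w + 0) = -3*(w² + 0) = -3*w²)
J(N) = -¾ + N/4 (J(N) = (-3 + N)/4 = (-3 + N)*(¼) = -¾ + N/4)
40*(51 + J(v(1, 2))) = 40*(51 + (-¾ + (-3*1²)/4)) = 40*(51 + (-¾ + (-3*1)/4)) = 40*(51 + (-¾ + (¼)*(-3))) = 40*(51 + (-¾ - ¾)) = 40*(51 - 3/2) = 40*(99/2) = 1980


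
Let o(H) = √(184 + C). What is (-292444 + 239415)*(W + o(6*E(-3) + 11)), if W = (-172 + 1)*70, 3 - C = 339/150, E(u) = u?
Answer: 634757130 - 53029*√18474/10 ≈ 6.3404e+8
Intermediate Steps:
C = 37/50 (C = 3 - 339/150 = 3 - 1*113/50 = 3 - 113/50 = 37/50 ≈ 0.74000)
W = -11970 (W = -171*70 = -11970)
o(H) = √18474/10 (o(H) = √(184 + 37/50) = √(9237/50) = √18474/10)
(-292444 + 239415)*(W + o(6*E(-3) + 11)) = (-292444 + 239415)*(-11970 + √18474/10) = -53029*(-11970 + √18474/10) = 634757130 - 53029*√18474/10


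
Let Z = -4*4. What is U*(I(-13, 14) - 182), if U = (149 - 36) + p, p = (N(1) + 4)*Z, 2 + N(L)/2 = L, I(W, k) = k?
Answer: -13608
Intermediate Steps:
Z = -16
N(L) = -4 + 2*L
p = -32 (p = ((-4 + 2*1) + 4)*(-16) = ((-4 + 2) + 4)*(-16) = (-2 + 4)*(-16) = 2*(-16) = -32)
U = 81 (U = (149 - 36) - 32 = 113 - 32 = 81)
U*(I(-13, 14) - 182) = 81*(14 - 182) = 81*(-168) = -13608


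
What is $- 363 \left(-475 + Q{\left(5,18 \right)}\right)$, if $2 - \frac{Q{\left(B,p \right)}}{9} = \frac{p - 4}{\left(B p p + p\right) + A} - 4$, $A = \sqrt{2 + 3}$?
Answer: $\frac{410104987941}{2683039} - \frac{45738 \sqrt{5}}{2683039} \approx 1.5285 \cdot 10^{5}$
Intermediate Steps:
$A = \sqrt{5} \approx 2.2361$
$Q{\left(B,p \right)} = 54 - \frac{9 \left(-4 + p\right)}{p + \sqrt{5} + B p^{2}}$ ($Q{\left(B,p \right)} = 18 - 9 \left(\frac{p - 4}{\left(B p p + p\right) + \sqrt{5}} - 4\right) = 18 - 9 \left(\frac{-4 + p}{\left(B p^{2} + p\right) + \sqrt{5}} - 4\right) = 18 - 9 \left(\frac{-4 + p}{\left(p + B p^{2}\right) + \sqrt{5}} - 4\right) = 18 - 9 \left(\frac{-4 + p}{p + \sqrt{5} + B p^{2}} - 4\right) = 18 - 9 \left(-4 + \frac{-4 + p}{p + \sqrt{5} + B p^{2}}\right) = 18 - \left(-36 + \frac{9 \left(-4 + p\right)}{p + \sqrt{5} + B p^{2}}\right) = 54 - \frac{9 \left(-4 + p\right)}{p + \sqrt{5} + B p^{2}}$)
$- 363 \left(-475 + Q{\left(5,18 \right)}\right) = - 363 \left(-475 + \frac{9 \left(4 + 5 \cdot 18 + 6 \sqrt{5} + 6 \cdot 5 \cdot 18^{2}\right)}{18 + \sqrt{5} + 5 \cdot 18^{2}}\right) = - 363 \left(-475 + \frac{9 \left(4 + 90 + 6 \sqrt{5} + 6 \cdot 5 \cdot 324\right)}{18 + \sqrt{5} + 5 \cdot 324}\right) = - 363 \left(-475 + \frac{9 \left(4 + 90 + 6 \sqrt{5} + 9720\right)}{18 + \sqrt{5} + 1620}\right) = - 363 \left(-475 + \frac{9 \left(9814 + 6 \sqrt{5}\right)}{1638 + \sqrt{5}}\right) = 172425 - \frac{3267 \left(9814 + 6 \sqrt{5}\right)}{1638 + \sqrt{5}}$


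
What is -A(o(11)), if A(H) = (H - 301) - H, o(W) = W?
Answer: 301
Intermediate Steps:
A(H) = -301 (A(H) = (-301 + H) - H = -301)
-A(o(11)) = -1*(-301) = 301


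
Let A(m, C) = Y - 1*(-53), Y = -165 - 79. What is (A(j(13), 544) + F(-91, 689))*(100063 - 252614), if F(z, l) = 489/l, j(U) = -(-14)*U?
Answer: 20000961610/689 ≈ 2.9029e+7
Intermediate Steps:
Y = -244
j(U) = 14*U
A(m, C) = -191 (A(m, C) = -244 - 1*(-53) = -244 + 53 = -191)
(A(j(13), 544) + F(-91, 689))*(100063 - 252614) = (-191 + 489/689)*(100063 - 252614) = (-191 + 489*(1/689))*(-152551) = (-191 + 489/689)*(-152551) = -131110/689*(-152551) = 20000961610/689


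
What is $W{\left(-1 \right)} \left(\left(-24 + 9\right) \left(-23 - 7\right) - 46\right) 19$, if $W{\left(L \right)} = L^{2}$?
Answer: $7676$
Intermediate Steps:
$W{\left(-1 \right)} \left(\left(-24 + 9\right) \left(-23 - 7\right) - 46\right) 19 = \left(-1\right)^{2} \left(\left(-24 + 9\right) \left(-23 - 7\right) - 46\right) 19 = 1 \left(\left(-15\right) \left(-30\right) - 46\right) 19 = 1 \left(450 - 46\right) 19 = 1 \cdot 404 \cdot 19 = 404 \cdot 19 = 7676$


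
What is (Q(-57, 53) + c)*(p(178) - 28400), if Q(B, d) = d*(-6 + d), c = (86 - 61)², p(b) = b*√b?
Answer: -88494400 + 554648*√178 ≈ -8.1095e+7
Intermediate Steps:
p(b) = b^(3/2)
c = 625 (c = 25² = 625)
(Q(-57, 53) + c)*(p(178) - 28400) = (53*(-6 + 53) + 625)*(178^(3/2) - 28400) = (53*47 + 625)*(178*√178 - 28400) = (2491 + 625)*(-28400 + 178*√178) = 3116*(-28400 + 178*√178) = -88494400 + 554648*√178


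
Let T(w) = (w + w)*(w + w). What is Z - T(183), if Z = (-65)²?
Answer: -129731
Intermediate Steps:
T(w) = 4*w² (T(w) = (2*w)*(2*w) = 4*w²)
Z = 4225
Z - T(183) = 4225 - 4*183² = 4225 - 4*33489 = 4225 - 1*133956 = 4225 - 133956 = -129731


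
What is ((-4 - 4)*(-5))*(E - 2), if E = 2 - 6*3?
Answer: -720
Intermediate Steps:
E = -16 (E = 2 - 18 = -16)
((-4 - 4)*(-5))*(E - 2) = ((-4 - 4)*(-5))*(-16 - 2) = -8*(-5)*(-18) = 40*(-18) = -720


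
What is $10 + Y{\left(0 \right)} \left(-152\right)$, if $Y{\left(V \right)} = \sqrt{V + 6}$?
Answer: $10 - 152 \sqrt{6} \approx -362.32$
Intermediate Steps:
$Y{\left(V \right)} = \sqrt{6 + V}$
$10 + Y{\left(0 \right)} \left(-152\right) = 10 + \sqrt{6 + 0} \left(-152\right) = 10 + \sqrt{6} \left(-152\right) = 10 - 152 \sqrt{6}$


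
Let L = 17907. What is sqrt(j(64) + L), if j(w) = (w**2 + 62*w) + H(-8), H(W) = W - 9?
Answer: sqrt(25954) ≈ 161.10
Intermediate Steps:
H(W) = -9 + W
j(w) = -17 + w**2 + 62*w (j(w) = (w**2 + 62*w) + (-9 - 8) = (w**2 + 62*w) - 17 = -17 + w**2 + 62*w)
sqrt(j(64) + L) = sqrt((-17 + 64**2 + 62*64) + 17907) = sqrt((-17 + 4096 + 3968) + 17907) = sqrt(8047 + 17907) = sqrt(25954)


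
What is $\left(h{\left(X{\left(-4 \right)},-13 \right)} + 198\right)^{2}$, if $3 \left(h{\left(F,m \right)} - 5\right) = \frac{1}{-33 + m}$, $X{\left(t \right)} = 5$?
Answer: $\frac{784728169}{19044} \approx 41206.0$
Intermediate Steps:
$h{\left(F,m \right)} = 5 + \frac{1}{3 \left(-33 + m\right)}$
$\left(h{\left(X{\left(-4 \right)},-13 \right)} + 198\right)^{2} = \left(\frac{-494 + 15 \left(-13\right)}{3 \left(-33 - 13\right)} + 198\right)^{2} = \left(\frac{-494 - 195}{3 \left(-46\right)} + 198\right)^{2} = \left(\frac{1}{3} \left(- \frac{1}{46}\right) \left(-689\right) + 198\right)^{2} = \left(\frac{689}{138} + 198\right)^{2} = \left(\frac{28013}{138}\right)^{2} = \frac{784728169}{19044}$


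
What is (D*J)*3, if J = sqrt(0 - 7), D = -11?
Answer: -33*I*sqrt(7) ≈ -87.31*I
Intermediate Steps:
J = I*sqrt(7) (J = sqrt(-7) = I*sqrt(7) ≈ 2.6458*I)
(D*J)*3 = -11*I*sqrt(7)*3 = -33*I*sqrt(7)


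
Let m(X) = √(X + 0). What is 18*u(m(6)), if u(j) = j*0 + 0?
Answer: 0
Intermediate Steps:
m(X) = √X
u(j) = 0 (u(j) = 0 + 0 = 0)
18*u(m(6)) = 18*0 = 0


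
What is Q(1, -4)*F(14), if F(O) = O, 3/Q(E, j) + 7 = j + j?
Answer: -14/5 ≈ -2.8000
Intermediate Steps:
Q(E, j) = 3/(-7 + 2*j) (Q(E, j) = 3/(-7 + (j + j)) = 3/(-7 + 2*j))
Q(1, -4)*F(14) = (3/(-7 + 2*(-4)))*14 = (3/(-7 - 8))*14 = (3/(-15))*14 = (3*(-1/15))*14 = -⅕*14 = -14/5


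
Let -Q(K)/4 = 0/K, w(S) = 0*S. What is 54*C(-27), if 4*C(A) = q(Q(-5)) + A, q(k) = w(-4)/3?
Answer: -729/2 ≈ -364.50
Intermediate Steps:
w(S) = 0
Q(K) = 0 (Q(K) = -0/K = -4*0 = 0)
q(k) = 0 (q(k) = 0/3 = 0*(1/3) = 0)
C(A) = A/4 (C(A) = (0 + A)/4 = A/4)
54*C(-27) = 54*((1/4)*(-27)) = 54*(-27/4) = -729/2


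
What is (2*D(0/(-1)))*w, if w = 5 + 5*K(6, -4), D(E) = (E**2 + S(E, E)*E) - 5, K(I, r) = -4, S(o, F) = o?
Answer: 150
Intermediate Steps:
D(E) = -5 + 2*E**2 (D(E) = (E**2 + E*E) - 5 = (E**2 + E**2) - 5 = 2*E**2 - 5 = -5 + 2*E**2)
w = -15 (w = 5 + 5*(-4) = 5 - 20 = -15)
(2*D(0/(-1)))*w = (2*(-5 + 2*(0/(-1))**2))*(-15) = (2*(-5 + 2*(0*(-1))**2))*(-15) = (2*(-5 + 2*0**2))*(-15) = (2*(-5 + 2*0))*(-15) = (2*(-5 + 0))*(-15) = (2*(-5))*(-15) = -10*(-15) = 150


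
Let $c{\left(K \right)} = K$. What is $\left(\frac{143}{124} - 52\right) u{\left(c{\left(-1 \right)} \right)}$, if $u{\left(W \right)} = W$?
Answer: $\frac{6305}{124} \approx 50.847$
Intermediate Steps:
$\left(\frac{143}{124} - 52\right) u{\left(c{\left(-1 \right)} \right)} = \left(\frac{143}{124} - 52\right) \left(-1\right) = \left(- \frac{6305}{124}\right) \left(-1\right) = \frac{6305}{124}$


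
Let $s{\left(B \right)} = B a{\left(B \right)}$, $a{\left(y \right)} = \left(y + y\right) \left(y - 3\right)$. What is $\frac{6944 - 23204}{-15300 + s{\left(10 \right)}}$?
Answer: $\frac{813}{695} \approx 1.1698$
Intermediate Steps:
$a{\left(y \right)} = 2 y \left(-3 + y\right)$
$s{\left(B \right)} = 2 B^{2} \left(-3 + B\right)$ ($s{\left(B \right)} = B 2 B \left(-3 + B\right) = 2 B^{2} \left(-3 + B\right)$)
$\frac{6944 - 23204}{-15300 + s{\left(10 \right)}} = \frac{6944 - 23204}{-15300 + 2 \cdot 10^{2} \left(-3 + 10\right)} = - \frac{16260}{-15300 + 2 \cdot 100 \cdot 7} = - \frac{16260}{-15300 + 1400} = - \frac{16260}{-13900} = \left(-16260\right) \left(- \frac{1}{13900}\right) = \frac{813}{695}$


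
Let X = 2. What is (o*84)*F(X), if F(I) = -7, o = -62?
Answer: 36456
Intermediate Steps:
(o*84)*F(X) = -62*84*(-7) = -5208*(-7) = 36456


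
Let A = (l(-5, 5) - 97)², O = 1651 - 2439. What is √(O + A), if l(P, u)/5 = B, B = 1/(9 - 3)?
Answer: √304561/6 ≈ 91.978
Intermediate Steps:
O = -788
B = ⅙ (B = 1/6 = ⅙ ≈ 0.16667)
l(P, u) = ⅚ (l(P, u) = 5*(⅙) = ⅚)
A = 332929/36 (A = (⅚ - 97)² = (-577/6)² = 332929/36 ≈ 9248.0)
√(O + A) = √(-788 + 332929/36) = √(304561/36) = √304561/6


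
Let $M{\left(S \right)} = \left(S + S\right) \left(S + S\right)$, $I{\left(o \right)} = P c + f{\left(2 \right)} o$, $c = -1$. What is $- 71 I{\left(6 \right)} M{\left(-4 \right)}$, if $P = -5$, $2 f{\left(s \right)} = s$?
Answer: $-49984$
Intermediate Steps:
$f{\left(s \right)} = \frac{s}{2}$
$I{\left(o \right)} = 5 + o$ ($I{\left(o \right)} = \left(-5\right) \left(-1\right) + \frac{1}{2} \cdot 2 o = 5 + 1 o = 5 + o$)
$M{\left(S \right)} = 4 S^{2}$ ($M{\left(S \right)} = 2 S 2 S = 4 S^{2}$)
$- 71 I{\left(6 \right)} M{\left(-4 \right)} = - 71 \left(5 + 6\right) 4 \left(-4\right)^{2} = \left(-71\right) 11 \cdot 4 \cdot 16 = \left(-781\right) 64 = -49984$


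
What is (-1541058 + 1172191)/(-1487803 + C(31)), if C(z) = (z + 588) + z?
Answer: 368867/1487153 ≈ 0.24804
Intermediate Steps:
C(z) = 588 + 2*z (C(z) = (588 + z) + z = 588 + 2*z)
(-1541058 + 1172191)/(-1487803 + C(31)) = (-1541058 + 1172191)/(-1487803 + (588 + 2*31)) = -368867/(-1487803 + (588 + 62)) = -368867/(-1487803 + 650) = -368867/(-1487153) = -368867*(-1/1487153) = 368867/1487153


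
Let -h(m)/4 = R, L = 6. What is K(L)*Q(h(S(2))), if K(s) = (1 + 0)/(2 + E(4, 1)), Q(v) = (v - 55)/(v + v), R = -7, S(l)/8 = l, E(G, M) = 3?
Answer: -27/280 ≈ -0.096429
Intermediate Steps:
S(l) = 8*l
h(m) = 28 (h(m) = -4*(-7) = 28)
Q(v) = (-55 + v)/(2*v) (Q(v) = (-55 + v)/((2*v)) = (-55 + v)*(1/(2*v)) = (-55 + v)/(2*v))
K(s) = ⅕ (K(s) = (1 + 0)/(2 + 3) = 1/5 = 1*(⅕) = ⅕)
K(L)*Q(h(S(2))) = ((½)*(-55 + 28)/28)/5 = ((½)*(1/28)*(-27))/5 = (⅕)*(-27/56) = -27/280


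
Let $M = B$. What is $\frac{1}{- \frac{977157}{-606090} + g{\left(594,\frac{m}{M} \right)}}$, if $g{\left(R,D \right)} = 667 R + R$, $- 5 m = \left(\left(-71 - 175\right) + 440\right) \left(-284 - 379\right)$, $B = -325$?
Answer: $\frac{202030}{80164213479} \approx 2.5202 \cdot 10^{-6}$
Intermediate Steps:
$M = -325$
$m = \frac{128622}{5}$ ($m = - \frac{\left(\left(-71 - 175\right) + 440\right) \left(-284 - 379\right)}{5} = - \frac{\left(-246 + 440\right) \left(-663\right)}{5} = - \frac{194 \left(-663\right)}{5} = \left(- \frac{1}{5}\right) \left(-128622\right) = \frac{128622}{5} \approx 25724.0$)
$g{\left(R,D \right)} = 668 R$
$\frac{1}{- \frac{977157}{-606090} + g{\left(594,\frac{m}{M} \right)}} = \frac{1}{- \frac{977157}{-606090} + 668 \cdot 594} = \frac{1}{\left(-977157\right) \left(- \frac{1}{606090}\right) + 396792} = \frac{1}{\frac{325719}{202030} + 396792} = \frac{1}{\frac{80164213479}{202030}} = \frac{202030}{80164213479}$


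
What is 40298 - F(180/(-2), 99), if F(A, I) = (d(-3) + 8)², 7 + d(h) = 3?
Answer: 40282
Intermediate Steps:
d(h) = -4 (d(h) = -7 + 3 = -4)
F(A, I) = 16 (F(A, I) = (-4 + 8)² = 4² = 16)
40298 - F(180/(-2), 99) = 40298 - 1*16 = 40298 - 16 = 40282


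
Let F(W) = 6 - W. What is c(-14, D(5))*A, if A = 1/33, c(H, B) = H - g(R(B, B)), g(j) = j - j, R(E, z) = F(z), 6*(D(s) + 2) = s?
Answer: -14/33 ≈ -0.42424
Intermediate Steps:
D(s) = -2 + s/6
R(E, z) = 6 - z
g(j) = 0
c(H, B) = H (c(H, B) = H - 1*0 = H + 0 = H)
A = 1/33 ≈ 0.030303
c(-14, D(5))*A = -14*1/33 = -14/33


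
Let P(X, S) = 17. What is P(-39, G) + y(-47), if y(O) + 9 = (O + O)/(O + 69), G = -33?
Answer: 41/11 ≈ 3.7273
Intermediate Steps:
y(O) = -9 + 2*O/(69 + O) (y(O) = -9 + (O + O)/(O + 69) = -9 + (2*O)/(69 + O) = -9 + 2*O/(69 + O))
P(-39, G) + y(-47) = 17 + (-621 - 7*(-47))/(69 - 47) = 17 + (-621 + 329)/22 = 17 + (1/22)*(-292) = 17 - 146/11 = 41/11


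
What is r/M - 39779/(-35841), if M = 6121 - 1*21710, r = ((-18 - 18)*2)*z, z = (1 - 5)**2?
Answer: 661403663/558725349 ≈ 1.1838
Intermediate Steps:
z = 16 (z = (-4)**2 = 16)
r = -1152 (r = ((-18 - 18)*2)*16 = -36*2*16 = -72*16 = -1152)
M = -15589 (M = 6121 - 21710 = -15589)
r/M - 39779/(-35841) = -1152/(-15589) - 39779/(-35841) = -1152*(-1/15589) - 39779*(-1/35841) = 1152/15589 + 39779/35841 = 661403663/558725349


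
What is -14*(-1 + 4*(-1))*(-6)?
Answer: -420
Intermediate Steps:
-14*(-1 + 4*(-1))*(-6) = -14*(-1 - 4)*(-6) = -14*(-5)*(-6) = -7*(-10)*(-6) = 70*(-6) = -420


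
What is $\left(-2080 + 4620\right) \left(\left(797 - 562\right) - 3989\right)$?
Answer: $-9535160$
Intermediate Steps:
$\left(-2080 + 4620\right) \left(\left(797 - 562\right) - 3989\right) = 2540 \left(235 - 3989\right) = 2540 \left(-3754\right) = -9535160$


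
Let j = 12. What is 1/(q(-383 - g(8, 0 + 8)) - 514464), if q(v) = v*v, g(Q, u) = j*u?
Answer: -1/285023 ≈ -3.5085e-6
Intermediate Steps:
g(Q, u) = 12*u
q(v) = v²
1/(q(-383 - g(8, 0 + 8)) - 514464) = 1/((-383 - 12*(0 + 8))² - 514464) = 1/((-383 - 12*8)² - 514464) = 1/((-383 - 1*96)² - 514464) = 1/((-383 - 96)² - 514464) = 1/((-479)² - 514464) = 1/(229441 - 514464) = 1/(-285023) = -1/285023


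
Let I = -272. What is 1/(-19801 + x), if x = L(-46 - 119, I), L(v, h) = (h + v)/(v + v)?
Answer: -330/6533893 ≈ -5.0506e-5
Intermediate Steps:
L(v, h) = (h + v)/(2*v) (L(v, h) = (h + v)/((2*v)) = (h + v)*(1/(2*v)) = (h + v)/(2*v))
x = 437/330 (x = (-272 + (-46 - 119))/(2*(-46 - 119)) = (1/2)*(-272 - 165)/(-165) = (1/2)*(-1/165)*(-437) = 437/330 ≈ 1.3242)
1/(-19801 + x) = 1/(-19801 + 437/330) = 1/(-6533893/330) = -330/6533893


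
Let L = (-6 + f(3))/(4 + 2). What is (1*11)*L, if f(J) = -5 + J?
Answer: -44/3 ≈ -14.667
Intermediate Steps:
L = -4/3 (L = (-6 + (-5 + 3))/(4 + 2) = (-6 - 2)/6 = -8*⅙ = -4/3 ≈ -1.3333)
(1*11)*L = (1*11)*(-4/3) = 11*(-4/3) = -44/3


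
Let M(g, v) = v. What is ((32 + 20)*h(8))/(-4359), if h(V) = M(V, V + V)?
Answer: -832/4359 ≈ -0.19087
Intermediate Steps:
h(V) = 2*V (h(V) = V + V = 2*V)
((32 + 20)*h(8))/(-4359) = ((32 + 20)*(2*8))/(-4359) = (52*16)*(-1/4359) = 832*(-1/4359) = -832/4359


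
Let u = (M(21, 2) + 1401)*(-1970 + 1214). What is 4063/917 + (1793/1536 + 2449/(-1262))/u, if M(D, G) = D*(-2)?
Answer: 577977168743195/130446707779584 ≈ 4.4308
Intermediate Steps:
M(D, G) = -2*D
u = -1027404 (u = (-2*21 + 1401)*(-1970 + 1214) = (-42 + 1401)*(-756) = 1359*(-756) = -1027404)
4063/917 + (1793/1536 + 2449/(-1262))/u = 4063/917 + (1793/1536 + 2449/(-1262))/(-1027404) = 4063*(1/917) + (1793*(1/1536) + 2449*(-1/1262))*(-1/1027404) = 4063/917 + (1793/1536 - 2449/1262)*(-1/1027404) = 4063/917 - 749449/969216*(-1/1027404) = 4063/917 + 749449/995776395264 = 577977168743195/130446707779584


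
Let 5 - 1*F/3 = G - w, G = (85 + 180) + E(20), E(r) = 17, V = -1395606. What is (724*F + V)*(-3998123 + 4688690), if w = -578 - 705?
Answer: -3303621426042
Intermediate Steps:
w = -1283
G = 282 (G = (85 + 180) + 17 = 265 + 17 = 282)
F = -4680 (F = 15 - 3*(282 - 1*(-1283)) = 15 - 3*(282 + 1283) = 15 - 3*1565 = 15 - 4695 = -4680)
(724*F + V)*(-3998123 + 4688690) = (724*(-4680) - 1395606)*(-3998123 + 4688690) = (-3388320 - 1395606)*690567 = -4783926*690567 = -3303621426042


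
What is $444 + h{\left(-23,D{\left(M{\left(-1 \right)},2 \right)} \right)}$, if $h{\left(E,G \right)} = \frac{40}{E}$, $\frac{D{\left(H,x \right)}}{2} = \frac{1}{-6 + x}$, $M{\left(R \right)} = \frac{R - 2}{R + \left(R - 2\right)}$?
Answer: $\frac{10172}{23} \approx 442.26$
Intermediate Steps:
$M{\left(R \right)} = \frac{-2 + R}{-2 + 2 R}$ ($M{\left(R \right)} = \frac{-2 + R}{R + \left(-2 + R\right)} = \frac{-2 + R}{-2 + 2 R}$)
$D{\left(H,x \right)} = \frac{2}{-6 + x}$
$444 + h{\left(-23,D{\left(M{\left(-1 \right)},2 \right)} \right)} = 444 + \frac{40}{-23} = 444 + 40 \left(- \frac{1}{23}\right) = 444 - \frac{40}{23} = \frac{10172}{23}$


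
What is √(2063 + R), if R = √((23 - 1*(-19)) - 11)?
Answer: √(2063 + √31) ≈ 45.482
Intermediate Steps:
R = √31 (R = √((23 + 19) - 11) = √(42 - 11) = √31 ≈ 5.5678)
√(2063 + R) = √(2063 + √31)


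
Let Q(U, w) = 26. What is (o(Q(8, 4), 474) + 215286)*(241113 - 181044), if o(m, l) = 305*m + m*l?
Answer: 14148652260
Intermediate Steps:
o(m, l) = 305*m + l*m
(o(Q(8, 4), 474) + 215286)*(241113 - 181044) = (26*(305 + 474) + 215286)*(241113 - 181044) = (26*779 + 215286)*60069 = (20254 + 215286)*60069 = 235540*60069 = 14148652260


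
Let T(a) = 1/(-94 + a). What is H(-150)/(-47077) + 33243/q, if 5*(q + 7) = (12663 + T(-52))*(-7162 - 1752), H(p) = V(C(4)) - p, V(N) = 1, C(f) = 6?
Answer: -605157222633/129306251279456 ≈ -0.0046800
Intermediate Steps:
H(p) = 1 - p
q = -8240090784/365 (q = -7 + ((12663 + 1/(-94 - 52))*(-7162 - 1752))/5 = -7 + ((12663 + 1/(-146))*(-8914))/5 = -7 + ((12663 - 1/146)*(-8914))/5 = -7 + ((1848797/146)*(-8914))/5 = -7 + (⅕)*(-8240088229/73) = -7 - 8240088229/365 = -8240090784/365 ≈ -2.2576e+7)
H(-150)/(-47077) + 33243/q = (1 - 1*(-150))/(-47077) + 33243/(-8240090784/365) = (1 + 150)*(-1/47077) + 33243*(-365/8240090784) = 151*(-1/47077) - 4044565/2746696928 = -151/47077 - 4044565/2746696928 = -605157222633/129306251279456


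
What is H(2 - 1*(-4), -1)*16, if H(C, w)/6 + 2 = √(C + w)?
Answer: -192 + 96*√5 ≈ 22.663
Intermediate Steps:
H(C, w) = -12 + 6*√(C + w)
H(2 - 1*(-4), -1)*16 = (-12 + 6*√((2 - 1*(-4)) - 1))*16 = (-12 + 6*√((2 + 4) - 1))*16 = (-12 + 6*√(6 - 1))*16 = (-12 + 6*√5)*16 = -192 + 96*√5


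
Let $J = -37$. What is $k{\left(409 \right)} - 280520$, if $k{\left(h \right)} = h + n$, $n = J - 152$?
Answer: $-280300$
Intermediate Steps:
$n = -189$ ($n = -37 - 152 = -189$)
$k{\left(h \right)} = -189 + h$ ($k{\left(h \right)} = h - 189 = -189 + h$)
$k{\left(409 \right)} - 280520 = \left(-189 + 409\right) - 280520 = 220 - 280520 = -280300$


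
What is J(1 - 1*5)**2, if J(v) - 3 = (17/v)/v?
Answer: 4225/256 ≈ 16.504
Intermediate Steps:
J(v) = 3 + 17/v**2 (J(v) = 3 + (17/v)/v = 3 + 17/v**2)
J(1 - 1*5)**2 = (3 + 17/(1 - 1*5)**2)**2 = (3 + 17/(1 - 5)**2)**2 = (3 + 17/(-4)**2)**2 = (3 + 17*(1/16))**2 = (3 + 17/16)**2 = (65/16)**2 = 4225/256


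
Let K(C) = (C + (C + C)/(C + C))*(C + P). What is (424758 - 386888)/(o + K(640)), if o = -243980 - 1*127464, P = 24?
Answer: 541/774 ≈ 0.69897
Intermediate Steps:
K(C) = (1 + C)*(24 + C) (K(C) = (C + (C + C)/(C + C))*(C + 24) = (C + (2*C)/((2*C)))*(24 + C) = (C + (2*C)*(1/(2*C)))*(24 + C) = (C + 1)*(24 + C) = (1 + C)*(24 + C))
o = -371444 (o = -243980 - 127464 = -371444)
(424758 - 386888)/(o + K(640)) = (424758 - 386888)/(-371444 + (24 + 640² + 25*640)) = 37870/(-371444 + (24 + 409600 + 16000)) = 37870/(-371444 + 425624) = 37870/54180 = 37870*(1/54180) = 541/774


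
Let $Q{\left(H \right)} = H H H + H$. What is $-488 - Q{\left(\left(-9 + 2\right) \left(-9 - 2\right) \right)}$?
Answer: $-457098$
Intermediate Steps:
$Q{\left(H \right)} = H + H^{3}$ ($Q{\left(H \right)} = H^{2} H + H = H^{3} + H = H + H^{3}$)
$-488 - Q{\left(\left(-9 + 2\right) \left(-9 - 2\right) \right)} = -488 - \left(\left(-9 + 2\right) \left(-9 - 2\right) + \left(\left(-9 + 2\right) \left(-9 - 2\right)\right)^{3}\right) = -488 - \left(\left(-7\right) \left(-11\right) + \left(\left(-7\right) \left(-11\right)\right)^{3}\right) = -488 - \left(77 + 77^{3}\right) = -488 - \left(77 + 456533\right) = -488 - 456610 = -457098$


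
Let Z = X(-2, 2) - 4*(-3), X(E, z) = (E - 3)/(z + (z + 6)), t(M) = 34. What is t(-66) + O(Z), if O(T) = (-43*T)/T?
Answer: -9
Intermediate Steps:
X(E, z) = (-3 + E)/(6 + 2*z) (X(E, z) = (-3 + E)/(z + (6 + z)) = (-3 + E)/(6 + 2*z))
Z = 23/2 (Z = (-3 - 2)/(2*(3 + 2)) - 4*(-3) = (½)*(-5)/5 + 12 = (½)*(⅕)*(-5) + 12 = -½ + 12 = 23/2 ≈ 11.500)
O(T) = -43
t(-66) + O(Z) = 34 - 43 = -9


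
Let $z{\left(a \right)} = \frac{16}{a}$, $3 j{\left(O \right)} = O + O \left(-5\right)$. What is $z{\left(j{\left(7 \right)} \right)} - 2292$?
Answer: $- \frac{16056}{7} \approx -2293.7$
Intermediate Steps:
$j{\left(O \right)} = - \frac{4 O}{3}$ ($j{\left(O \right)} = \frac{O + O \left(-5\right)}{3} = \frac{O - 5 O}{3} = \frac{\left(-4\right) O}{3} = - \frac{4 O}{3}$)
$z{\left(j{\left(7 \right)} \right)} - 2292 = \frac{16}{\left(- \frac{4}{3}\right) 7} - 2292 = \frac{16}{- \frac{28}{3}} - 2292 = 16 \left(- \frac{3}{28}\right) - 2292 = - \frac{12}{7} - 2292 = - \frac{16056}{7}$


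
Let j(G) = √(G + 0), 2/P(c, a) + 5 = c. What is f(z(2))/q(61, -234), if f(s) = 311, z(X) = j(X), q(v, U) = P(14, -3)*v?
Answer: 2799/122 ≈ 22.943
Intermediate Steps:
P(c, a) = 2/(-5 + c)
q(v, U) = 2*v/9 (q(v, U) = (2/(-5 + 14))*v = (2/9)*v = (2*(⅑))*v = 2*v/9)
j(G) = √G
z(X) = √X
f(z(2))/q(61, -234) = 311/(((2/9)*61)) = 311/(122/9) = 311*(9/122) = 2799/122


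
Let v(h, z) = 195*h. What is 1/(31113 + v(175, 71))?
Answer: 1/65238 ≈ 1.5328e-5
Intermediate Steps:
1/(31113 + v(175, 71)) = 1/(31113 + 195*175) = 1/(31113 + 34125) = 1/65238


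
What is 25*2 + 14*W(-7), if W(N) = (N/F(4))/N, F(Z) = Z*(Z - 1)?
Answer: 307/6 ≈ 51.167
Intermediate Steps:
F(Z) = Z*(-1 + Z)
W(N) = 1/12 (W(N) = (N/((4*(-1 + 4))))/N = (N/((4*3)))/N = (N/12)/N = 1/12)
25*2 + 14*W(-7) = 25*2 + 14*(1/12) = 50 + 7/6 = 307/6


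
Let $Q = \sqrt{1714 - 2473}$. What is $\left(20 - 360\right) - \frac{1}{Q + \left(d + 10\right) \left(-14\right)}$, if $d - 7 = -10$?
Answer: $- \frac{3523322}{10363} + \frac{i \sqrt{759}}{10363} \approx -339.99 + 0.0026585 i$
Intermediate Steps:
$d = -3$ ($d = 7 - 10 = -3$)
$Q = i \sqrt{759}$ ($Q = \sqrt{-759} = i \sqrt{759} \approx 27.55 i$)
$\left(20 - 360\right) - \frac{1}{Q + \left(d + 10\right) \left(-14\right)} = \left(20 - 360\right) - \frac{1}{i \sqrt{759} + \left(-3 + 10\right) \left(-14\right)} = \left(20 - 360\right) - \frac{1}{i \sqrt{759} + 7 \left(-14\right)} = -340 - \frac{1}{i \sqrt{759} - 98} = -340 - \frac{1}{-98 + i \sqrt{759}}$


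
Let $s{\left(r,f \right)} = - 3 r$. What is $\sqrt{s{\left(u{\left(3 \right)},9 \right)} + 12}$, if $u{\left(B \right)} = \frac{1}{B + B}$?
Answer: $\frac{\sqrt{46}}{2} \approx 3.3912$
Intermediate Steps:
$u{\left(B \right)} = \frac{1}{2 B}$
$\sqrt{s{\left(u{\left(3 \right)},9 \right)} + 12} = \sqrt{- 3 \frac{1}{2 \cdot 3} + 12} = \sqrt{- 3 \cdot \frac{1}{2} \cdot \frac{1}{3} + 12} = \sqrt{\left(-3\right) \frac{1}{6} + 12} = \sqrt{- \frac{1}{2} + 12} = \sqrt{\frac{23}{2}} = \frac{\sqrt{46}}{2}$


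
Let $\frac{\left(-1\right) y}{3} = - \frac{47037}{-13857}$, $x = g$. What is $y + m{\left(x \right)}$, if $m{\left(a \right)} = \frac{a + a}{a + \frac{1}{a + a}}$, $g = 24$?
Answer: $- \frac{43591485}{5325707} \approx -8.1851$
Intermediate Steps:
$x = 24$
$m{\left(a \right)} = \frac{2 a}{a + \frac{1}{2 a}}$
$y = - \frac{47037}{4619}$ ($y = - 3 \left(- \frac{47037}{-13857}\right) = - 3 \left(\left(-47037\right) \left(- \frac{1}{13857}\right)\right) = \left(-3\right) \frac{15679}{4619} = - \frac{47037}{4619} \approx -10.183$)
$y + m{\left(x \right)} = - \frac{47037}{4619} + \frac{4 \cdot 24^{2}}{1 + 2 \cdot 24^{2}} = - \frac{47037}{4619} + 4 \cdot 576 \frac{1}{1 + 2 \cdot 576} = - \frac{47037}{4619} + 4 \cdot 576 \frac{1}{1 + 1152} = - \frac{47037}{4619} + 4 \cdot 576 \cdot \frac{1}{1153} = - \frac{47037}{4619} + \frac{2304}{1153} = - \frac{43591485}{5325707}$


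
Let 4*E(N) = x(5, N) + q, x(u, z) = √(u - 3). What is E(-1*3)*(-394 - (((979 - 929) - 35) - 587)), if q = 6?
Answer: 267 + 89*√2/2 ≈ 329.93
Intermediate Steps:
x(u, z) = √(-3 + u)
E(N) = 3/2 + √2/4 (E(N) = (√(-3 + 5) + 6)/4 = (√2 + 6)/4 = (6 + √2)/4 = 3/2 + √2/4)
E(-1*3)*(-394 - (((979 - 929) - 35) - 587)) = (3/2 + √2/4)*(-394 - (((979 - 929) - 35) - 587)) = (3/2 + √2/4)*(-394 - ((50 - 35) - 587)) = (3/2 + √2/4)*(-394 - (15 - 587)) = (3/2 + √2/4)*(-394 - 1*(-572)) = (3/2 + √2/4)*(-394 + 572) = (3/2 + √2/4)*178 = 267 + 89*√2/2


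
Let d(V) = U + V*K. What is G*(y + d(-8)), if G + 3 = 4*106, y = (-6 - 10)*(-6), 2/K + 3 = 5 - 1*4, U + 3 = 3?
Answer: 43784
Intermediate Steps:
U = 0 (U = -3 + 3 = 0)
K = -1 (K = 2/(-3 + (5 - 1*4)) = 2/(-3 + (5 - 4)) = 2/(-3 + 1) = 2/(-2) = 2*(-½) = -1)
y = 96 (y = -16*(-6) = 96)
G = 421 (G = -3 + 4*106 = -3 + 424 = 421)
d(V) = -V (d(V) = 0 + V*(-1) = 0 - V = -V)
G*(y + d(-8)) = 421*(96 - 1*(-8)) = 421*(96 + 8) = 421*104 = 43784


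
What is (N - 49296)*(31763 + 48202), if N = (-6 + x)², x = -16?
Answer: -3903251580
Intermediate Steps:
N = 484 (N = (-6 - 16)² = (-22)² = 484)
(N - 49296)*(31763 + 48202) = (484 - 49296)*(31763 + 48202) = -48812*79965 = -3903251580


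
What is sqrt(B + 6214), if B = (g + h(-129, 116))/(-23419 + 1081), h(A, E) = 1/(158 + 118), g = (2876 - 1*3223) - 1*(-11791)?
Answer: sqrt(6560541374677446)/1027548 ≈ 78.826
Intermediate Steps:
g = 11444 (g = (2876 - 3223) + 11791 = -347 + 11791 = 11444)
h(A, E) = 1/276
B = -3158545/6165288 (B = (11444 + 1/276)/(-23419 + 1081) = (3158545/276)/(-22338) = (3158545/276)*(-1/22338) = -3158545/6165288 ≈ -0.51231)
sqrt(B + 6214) = sqrt(-3158545/6165288 + 6214) = sqrt(38307941087/6165288) = sqrt(6560541374677446)/1027548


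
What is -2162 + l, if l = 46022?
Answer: 43860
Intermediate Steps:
-2162 + l = -2162 + 46022 = 43860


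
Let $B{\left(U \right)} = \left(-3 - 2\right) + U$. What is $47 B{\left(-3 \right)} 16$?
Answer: $-6016$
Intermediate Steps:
$B{\left(U \right)} = -5 + U$
$47 B{\left(-3 \right)} 16 = 47 \left(-5 - 3\right) 16 = 47 \left(-8\right) 16 = \left(-376\right) 16 = -6016$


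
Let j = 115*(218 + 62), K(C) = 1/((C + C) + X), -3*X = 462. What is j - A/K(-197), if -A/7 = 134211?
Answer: -514801196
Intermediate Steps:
A = -939477 (A = -7*134211 = -939477)
X = -154 (X = -⅓*462 = -154)
K(C) = 1/(-154 + 2*C) (K(C) = 1/((C + C) - 154) = 1/(2*C - 154) = 1/(-154 + 2*C))
j = 32200 (j = 115*280 = 32200)
j - A/K(-197) = 32200 - (-939477)/(1/(2*(-77 - 197))) = 32200 - (-939477)/((½)/(-274)) = 32200 - (-939477)/((½)*(-1/274)) = 32200 - (-939477)/(-1/548) = 32200 - (-939477)*(-548) = 32200 - 1*514833396 = 32200 - 514833396 = -514801196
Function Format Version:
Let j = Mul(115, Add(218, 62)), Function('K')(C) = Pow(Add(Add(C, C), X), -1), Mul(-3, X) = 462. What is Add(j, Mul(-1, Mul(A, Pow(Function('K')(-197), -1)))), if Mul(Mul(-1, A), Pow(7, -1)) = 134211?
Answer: -514801196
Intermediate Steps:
A = -939477 (A = Mul(-7, 134211) = -939477)
X = -154 (X = Mul(Rational(-1, 3), 462) = -154)
Function('K')(C) = Pow(Add(-154, Mul(2, C)), -1) (Function('K')(C) = Pow(Add(Add(C, C), -154), -1) = Pow(Add(Mul(2, C), -154), -1) = Pow(Add(-154, Mul(2, C)), -1))
j = 32200 (j = Mul(115, 280) = 32200)
Add(j, Mul(-1, Mul(A, Pow(Function('K')(-197), -1)))) = Add(32200, Mul(-1, Mul(-939477, Pow(Mul(Rational(1, 2), Pow(Add(-77, -197), -1)), -1)))) = Add(32200, Mul(-1, Mul(-939477, Pow(Mul(Rational(1, 2), Pow(-274, -1)), -1)))) = Add(32200, Mul(-1, Mul(-939477, Pow(Mul(Rational(1, 2), Rational(-1, 274)), -1)))) = Add(32200, Mul(-1, Mul(-939477, Pow(Rational(-1, 548), -1)))) = Add(32200, Mul(-1, Mul(-939477, -548))) = Add(32200, Mul(-1, 514833396)) = Add(32200, -514833396) = -514801196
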